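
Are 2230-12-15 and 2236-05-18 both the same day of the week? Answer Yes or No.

From Dec 15, 2230 to May 18, 2236 is 1981 days.
1981 mod 7 = 0, so they are the same weekday.
(Dec 15, 2230 is a Wednesday; May 18, 2236 is a Wednesday.)

Yes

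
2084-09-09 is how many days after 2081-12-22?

992

Dec 22, 2081 → Dec 22, 2082: 365 days.
Dec 22, 2082 → Dec 22, 2083: 365 days.
Dec 22, 2083 → Jan 22, 2084: 31 days (December has 31).
Jan 22, 2084 → Feb 22, 2084: 31 days (January has 31).
Feb 22, 2084 → Mar 22, 2084: 29 days (February has 29).
Mar 22, 2084 → Apr 22, 2084: 31 days (March has 31).
Apr 22, 2084 → May 22, 2084: 30 days (April has 30).
May 22, 2084 → Jun 22, 2084: 31 days (May has 31).
Jun 22, 2084 → Jul 22, 2084: 30 days (June has 30).
Jul 22, 2084 → Aug 22, 2084: 31 days (July has 31).
Aug 22, 2084 → Sep 9, 2084: 18 days.
Total: 992 days.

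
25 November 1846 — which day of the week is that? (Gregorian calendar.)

Doomsday rule: the anchor day for the 1800s is Friday. For year 46: 46÷12 = 3 r 10, and 10÷4 = 2, so 3+10+2 = 15.
Friday + 15 ≡ Saturday — that's 1846's doomsday.
In November the doomsday date is Nov 7.
Nov 25 is 18 days after Nov 7; 18 mod 7 = 4, so Saturday + 4 = Wednesday.

Wednesday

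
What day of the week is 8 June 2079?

Thursday

Doomsday rule: the anchor day for the 2000s is Tuesday. For year 79: 79÷12 = 6 r 7, and 7÷4 = 1, so 6+7+1 = 14.
Tuesday + 14 ≡ Tuesday — that's 2079's doomsday.
In June the doomsday date is Jun 6.
Jun 8 is 2 days after Jun 6; 2 mod 7 = 2, so Tuesday + 2 = Thursday.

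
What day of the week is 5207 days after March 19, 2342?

First find the weekday of Mar 19, 2342. Doomsday rule: the anchor day for the 2300s is Wednesday. For year 42: 42÷12 = 3 r 6, and 6÷4 = 1, so 3+6+1 = 10.
Wednesday + 10 ≡ Saturday — that's 2342's doomsday.
In March the doomsday date is Mar 14.
Mar 19 is 5 days after Mar 14; 5 mod 7 = 5, so Saturday + 5 = Thursday.
5207 mod 7 = 6, so 5207 days after a Thursday is Thursday + 6 = Wednesday.

Wednesday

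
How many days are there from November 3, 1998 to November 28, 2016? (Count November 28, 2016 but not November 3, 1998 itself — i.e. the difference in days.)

6600

Nov 3, 1998 → Nov 3, 1999: 365 days.
Nov 3, 1999 → Nov 3, 2000: 366 days (Feb 29, 2000 is in that span).
Nov 3, 2000 → Nov 3, 2001: 365 days.
Nov 3, 2001 → Nov 3, 2002: 365 days.
Nov 3, 2002 → Nov 3, 2003: 365 days.
Nov 3, 2003 → Nov 3, 2004: 366 days (Feb 29, 2004 is in that span).
Nov 3, 2004 → Nov 3, 2005: 365 days.
Nov 3, 2005 → Nov 3, 2006: 365 days.
Nov 3, 2006 → Nov 3, 2007: 365 days.
Nov 3, 2007 → Nov 3, 2008: 366 days (Feb 29, 2008 is in that span).
Nov 3, 2008 → Nov 3, 2009: 365 days.
Nov 3, 2009 → Nov 3, 2010: 365 days.
Nov 3, 2010 → Nov 3, 2011: 365 days.
Nov 3, 2011 → Nov 3, 2012: 366 days (Feb 29, 2012 is in that span).
Nov 3, 2012 → Nov 3, 2013: 365 days.
Nov 3, 2013 → Nov 3, 2014: 365 days.
Nov 3, 2014 → Nov 3, 2015: 365 days.
Nov 3, 2015 → Dec 3, 2015: 30 days (November has 30).
Dec 3, 2015 → Jan 3, 2016: 31 days (December has 31).
Jan 3, 2016 → Feb 3, 2016: 31 days (January has 31).
Feb 3, 2016 → Mar 3, 2016: 29 days (February has 29).
Mar 3, 2016 → Apr 3, 2016: 31 days (March has 31).
Apr 3, 2016 → May 3, 2016: 30 days (April has 30).
May 3, 2016 → Jun 3, 2016: 31 days (May has 31).
Jun 3, 2016 → Jul 3, 2016: 30 days (June has 30).
Jul 3, 2016 → Aug 3, 2016: 31 days (July has 31).
Aug 3, 2016 → Sep 3, 2016: 31 days (August has 31).
Sep 3, 2016 → Oct 3, 2016: 30 days (September has 30).
Oct 3, 2016 → Nov 3, 2016: 31 days (October has 31).
Nov 3, 2016 → Nov 28, 2016: 25 days.
Total: 6600 days.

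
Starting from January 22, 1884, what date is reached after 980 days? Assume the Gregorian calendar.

September 28, 1886

+366 (one year; includes Feb 29, 1884) → Jan 22, 1885 (614 left).
+365 (one year) → Jan 22, 1886 (249 left).
Jan has 31 days: +10 → Feb 1, 1886 (239 left).
Feb has 28 days: +28 → Mar 1, 1886 (211 left).
Mar has 31 days: +31 → Apr 1, 1886 (180 left).
Apr has 30 days: +30 → May 1, 1886 (150 left).
May has 31 days: +31 → Jun 1, 1886 (119 left).
Jun has 30 days: +30 → Jul 1, 1886 (89 left).
Jul has 31 days: +31 → Aug 1, 1886 (58 left).
Aug has 31 days: +31 → Sep 1, 1886 (27 left).
+27 → Sep 28, 1886.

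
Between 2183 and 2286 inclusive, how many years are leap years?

25

Multiples of 4 in [2183,2286]: 26.
Of those, multiples of 100: 1 (not leap unless ÷400).
Multiples of 400: 0.
Leap years = 26 − 1 + 0 = 25.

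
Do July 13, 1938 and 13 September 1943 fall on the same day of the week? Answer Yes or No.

No

From Jul 13, 1938 to Sep 13, 1943 is 1888 days.
1888 mod 7 = 5, so they are different weekdays.
(Jul 13, 1938 is a Wednesday; Sep 13, 1943 is a Monday.)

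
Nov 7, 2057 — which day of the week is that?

Doomsday rule: the anchor day for the 2000s is Tuesday. For year 57: 57÷12 = 4 r 9, and 9÷4 = 2, so 4+9+2 = 15.
Tuesday + 15 ≡ Wednesday — that's 2057's doomsday.
In November the doomsday date is Nov 7.
Nov 7 is the doomsday itself: Wednesday.

Wednesday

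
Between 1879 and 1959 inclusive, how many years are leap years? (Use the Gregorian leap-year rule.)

19

Multiples of 4 in [1879,1959]: 20.
Of those, multiples of 100: 1 (not leap unless ÷400).
Multiples of 400: 0.
Leap years = 20 − 1 + 0 = 19.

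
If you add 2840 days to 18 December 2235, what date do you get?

September 27, 2243

+366 (one year; includes Feb 29, 2236) → Dec 18, 2236 (2474 left).
+365 (one year) → Dec 18, 2237 (2109 left).
+365 (one year) → Dec 18, 2238 (1744 left).
+365 (one year) → Dec 18, 2239 (1379 left).
+366 (one year; includes Feb 29, 2240) → Dec 18, 2240 (1013 left).
+365 (one year) → Dec 18, 2241 (648 left).
+365 (one year) → Dec 18, 2242 (283 left).
Dec has 31 days: +14 → Jan 1, 2243 (269 left).
Jan has 31 days: +31 → Feb 1, 2243 (238 left).
Feb has 28 days: +28 → Mar 1, 2243 (210 left).
Mar has 31 days: +31 → Apr 1, 2243 (179 left).
Apr has 30 days: +30 → May 1, 2243 (149 left).
May has 31 days: +31 → Jun 1, 2243 (118 left).
Jun has 30 days: +30 → Jul 1, 2243 (88 left).
Jul has 31 days: +31 → Aug 1, 2243 (57 left).
Aug has 31 days: +31 → Sep 1, 2243 (26 left).
+26 → Sep 27, 2243.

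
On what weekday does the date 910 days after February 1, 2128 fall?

Feb 1, 2128 is a Sunday.
910 mod 7 = 0, so 910 days after a Sunday is Sunday + 0 = Sunday.

Sunday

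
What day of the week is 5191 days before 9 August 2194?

Tuesday

First find the weekday of Aug 9, 2194. Doomsday rule: the anchor day for the 2100s is Sunday. For year 94: 94÷12 = 7 r 10, and 10÷4 = 2, so 7+10+2 = 19.
Sunday + 19 ≡ Friday — that's 2194's doomsday.
In August the doomsday date is Aug 8.
Aug 9 is 1 day after Aug 8; 1 mod 7 = 1, so Friday + 1 = Saturday.
5191 mod 7 = 4, so 5191 days before a Saturday is Saturday − 4 = Tuesday.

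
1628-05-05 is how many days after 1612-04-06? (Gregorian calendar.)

5873

Apr 6, 1612 → Apr 6, 1613: 365 days.
Apr 6, 1613 → Apr 6, 1614: 365 days.
Apr 6, 1614 → Apr 6, 1615: 365 days.
Apr 6, 1615 → Apr 6, 1616: 366 days (Feb 29, 1616 is in that span).
Apr 6, 1616 → Apr 6, 1617: 365 days.
Apr 6, 1617 → Apr 6, 1618: 365 days.
Apr 6, 1618 → Apr 6, 1619: 365 days.
Apr 6, 1619 → Apr 6, 1620: 366 days (Feb 29, 1620 is in that span).
Apr 6, 1620 → Apr 6, 1621: 365 days.
Apr 6, 1621 → Apr 6, 1622: 365 days.
Apr 6, 1622 → Apr 6, 1623: 365 days.
Apr 6, 1623 → Apr 6, 1624: 366 days (Feb 29, 1624 is in that span).
Apr 6, 1624 → Apr 6, 1625: 365 days.
Apr 6, 1625 → Apr 6, 1626: 365 days.
Apr 6, 1626 → Apr 6, 1627: 365 days.
Apr 6, 1627 → May 6, 1627: 30 days (April has 30).
May 6, 1627 → Jun 6, 1627: 31 days (May has 31).
Jun 6, 1627 → Jul 6, 1627: 30 days (June has 30).
Jul 6, 1627 → Aug 6, 1627: 31 days (July has 31).
Aug 6, 1627 → Sep 6, 1627: 31 days (August has 31).
Sep 6, 1627 → Oct 6, 1627: 30 days (September has 30).
Oct 6, 1627 → Nov 6, 1627: 31 days (October has 31).
Nov 6, 1627 → Dec 6, 1627: 30 days (November has 30).
Dec 6, 1627 → Jan 6, 1628: 31 days (December has 31).
Jan 6, 1628 → Feb 6, 1628: 31 days (January has 31).
Feb 6, 1628 → Mar 6, 1628: 29 days (February has 29).
Mar 6, 1628 → Apr 6, 1628: 31 days (March has 31).
Apr 6, 1628 → May 5, 1628: 29 days.
Total: 5873 days.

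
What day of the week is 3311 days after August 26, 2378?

Aug 26, 2378 is a Saturday.
3311 mod 7 = 0, so 3311 days after a Saturday is Saturday + 0 = Saturday.

Saturday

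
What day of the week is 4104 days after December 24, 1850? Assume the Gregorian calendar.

First find the weekday of Dec 24, 1850. Doomsday rule: the anchor day for the 1800s is Friday. For year 50: 50÷12 = 4 r 2, and 2÷4 = 0, so 4+2+0 = 6.
Friday + 6 ≡ Thursday — that's 1850's doomsday.
In December the doomsday date is Dec 12.
Dec 24 is 12 days after Dec 12; 12 mod 7 = 5, so Thursday + 5 = Tuesday.
4104 mod 7 = 2, so 4104 days after a Tuesday is Tuesday + 2 = Thursday.

Thursday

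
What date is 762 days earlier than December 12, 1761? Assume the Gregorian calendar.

−365 (one year) → Dec 12, 1760 (397 left).
−12 → Nov 30, 1760 (end of Nov, 30 days; 385 left).
−30 → Oct 31, 1760 (end of Oct, 31 days; 355 left).
−31 → Sep 30, 1760 (end of Sep, 30 days; 324 left).
−30 → Aug 31, 1760 (end of Aug, 31 days; 294 left).
−31 → Jul 31, 1760 (end of Jul, 31 days; 263 left).
−31 → Jun 30, 1760 (end of Jun, 30 days; 232 left).
−30 → May 31, 1760 (end of May, 31 days; 202 left).
−31 → Apr 30, 1760 (end of Apr, 30 days; 171 left).
−30 → Mar 31, 1760 (end of Mar, 31 days; 141 left).
−31 → Feb 29, 1760 (end of Feb, 29 days; 110 left).
−29 → Jan 31, 1760 (end of Jan, 31 days; 81 left).
−31 → Dec 31, 1759 (end of Dec, 31 days; 50 left).
−31 → Nov 30, 1759 (end of Nov, 30 days; 19 left).
−19 → Nov 11, 1759.

November 11, 1759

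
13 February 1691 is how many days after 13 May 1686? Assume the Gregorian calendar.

May 13, 1686 → May 13, 1687: 365 days.
May 13, 1687 → May 13, 1688: 366 days (Feb 29, 1688 is in that span).
May 13, 1688 → May 13, 1689: 365 days.
May 13, 1689 → May 13, 1690: 365 days.
May 13, 1690 → Jun 13, 1690: 31 days (May has 31).
Jun 13, 1690 → Jul 13, 1690: 30 days (June has 30).
Jul 13, 1690 → Aug 13, 1690: 31 days (July has 31).
Aug 13, 1690 → Sep 13, 1690: 31 days (August has 31).
Sep 13, 1690 → Oct 13, 1690: 30 days (September has 30).
Oct 13, 1690 → Nov 13, 1690: 31 days (October has 31).
Nov 13, 1690 → Dec 13, 1690: 30 days (November has 30).
Dec 13, 1690 → Jan 13, 1691: 31 days (December has 31).
Jan 13, 1691 → Feb 13, 1691: 31 days.
Total: 1737 days.

1737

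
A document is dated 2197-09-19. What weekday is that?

Doomsday rule: the anchor day for the 2100s is Sunday. For year 97: 97÷12 = 8 r 1, and 1÷4 = 0, so 8+1+0 = 9.
Sunday + 9 ≡ Tuesday — that's 2197's doomsday.
In September the doomsday date is Sep 5.
Sep 19 is 14 days after Sep 5; 14 mod 7 = 0, so Tuesday + 0 = Tuesday.

Tuesday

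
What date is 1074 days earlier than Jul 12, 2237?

August 3, 2234

−365 (one year) → Jul 12, 2236 (709 left).
−366 (one year; includes Feb 29, 2236) → Jul 12, 2235 (343 left).
−12 → Jun 30, 2235 (end of Jun, 30 days; 331 left).
−30 → May 31, 2235 (end of May, 31 days; 301 left).
−31 → Apr 30, 2235 (end of Apr, 30 days; 270 left).
−30 → Mar 31, 2235 (end of Mar, 31 days; 240 left).
−31 → Feb 28, 2235 (end of Feb, 28 days; 209 left).
−28 → Jan 31, 2235 (end of Jan, 31 days; 181 left).
−31 → Dec 31, 2234 (end of Dec, 31 days; 150 left).
−31 → Nov 30, 2234 (end of Nov, 30 days; 119 left).
−30 → Oct 31, 2234 (end of Oct, 31 days; 89 left).
−31 → Sep 30, 2234 (end of Sep, 30 days; 58 left).
−30 → Aug 31, 2234 (end of Aug, 31 days; 28 left).
−28 → Aug 3, 2234.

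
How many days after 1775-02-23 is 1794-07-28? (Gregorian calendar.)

7095

Feb 23, 1775 → Feb 23, 1776: 365 days.
Feb 23, 1776 → Feb 23, 1777: 366 days (Feb 29, 1776 is in that span).
Feb 23, 1777 → Feb 23, 1778: 365 days.
Feb 23, 1778 → Feb 23, 1779: 365 days.
Feb 23, 1779 → Feb 23, 1780: 365 days.
Feb 23, 1780 → Feb 23, 1781: 366 days (Feb 29, 1780 is in that span).
Feb 23, 1781 → Feb 23, 1782: 365 days.
Feb 23, 1782 → Feb 23, 1783: 365 days.
Feb 23, 1783 → Feb 23, 1784: 365 days.
Feb 23, 1784 → Feb 23, 1785: 366 days (Feb 29, 1784 is in that span).
Feb 23, 1785 → Feb 23, 1786: 365 days.
Feb 23, 1786 → Feb 23, 1787: 365 days.
Feb 23, 1787 → Feb 23, 1788: 365 days.
Feb 23, 1788 → Feb 23, 1789: 366 days (Feb 29, 1788 is in that span).
Feb 23, 1789 → Feb 23, 1790: 365 days.
Feb 23, 1790 → Feb 23, 1791: 365 days.
Feb 23, 1791 → Feb 23, 1792: 365 days.
Feb 23, 1792 → Feb 23, 1793: 366 days (Feb 29, 1792 is in that span).
Feb 23, 1793 → Feb 23, 1794: 365 days.
Feb 23, 1794 → Mar 23, 1794: 28 days (February has 28).
Mar 23, 1794 → Apr 23, 1794: 31 days (March has 31).
Apr 23, 1794 → May 23, 1794: 30 days (April has 30).
May 23, 1794 → Jun 23, 1794: 31 days (May has 31).
Jun 23, 1794 → Jul 23, 1794: 30 days (June has 30).
Jul 23, 1794 → Jul 28, 1794: 5 days.
Total: 7095 days.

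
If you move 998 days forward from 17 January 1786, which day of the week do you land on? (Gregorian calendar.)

Saturday

First find the weekday of Jan 17, 1786. Doomsday rule: the anchor day for the 1700s is Sunday. For year 86: 86÷12 = 7 r 2, and 2÷4 = 0, so 7+2+0 = 9.
Sunday + 9 ≡ Tuesday — that's 1786's doomsday.
In January the doomsday date is Jan 3 (1786 is not a leap year).
Jan 17 is 14 days after Jan 3; 14 mod 7 = 0, so Tuesday + 0 = Tuesday.
998 mod 7 = 4, so 998 days after a Tuesday is Tuesday + 4 = Saturday.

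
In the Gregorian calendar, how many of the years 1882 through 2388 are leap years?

Multiples of 4 in [1882,2388]: 127.
Of those, multiples of 100: 5 (not leap unless ÷400).
Multiples of 400: 1.
Leap years = 127 − 5 + 1 = 123.

123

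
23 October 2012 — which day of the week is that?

January 1, 2012 is a Sunday.
Jan 1, 2012 → Feb 1, 2012: 31 days (January has 31).
Feb 1, 2012 → Mar 1, 2012: 29 days (February has 29).
Mar 1, 2012 → Apr 1, 2012: 31 days (March has 31).
Apr 1, 2012 → May 1, 2012: 30 days (April has 30).
May 1, 2012 → Jun 1, 2012: 31 days (May has 31).
Jun 1, 2012 → Jul 1, 2012: 30 days (June has 30).
Jul 1, 2012 → Aug 1, 2012: 31 days (July has 31).
Aug 1, 2012 → Sep 1, 2012: 31 days (August has 31).
Sep 1, 2012 → Oct 1, 2012: 30 days (September has 30).
Oct 1, 2012 → Oct 23, 2012: 22 days.
Total: 296 days.
296 mod 7 = 2, so Sunday + 2 = Tuesday.

Tuesday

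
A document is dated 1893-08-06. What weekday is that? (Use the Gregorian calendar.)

Doomsday rule: the anchor day for the 1800s is Friday. For year 93: 93÷12 = 7 r 9, and 9÷4 = 2, so 7+9+2 = 18.
Friday + 18 ≡ Tuesday — that's 1893's doomsday.
In August the doomsday date is Aug 8.
Aug 6 is 2 days before Aug 8; 2 mod 7 = 2, so Tuesday − 2 = Sunday.

Sunday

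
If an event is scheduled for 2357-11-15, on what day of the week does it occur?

Doomsday rule: the anchor day for the 2300s is Wednesday. For year 57: 57÷12 = 4 r 9, and 9÷4 = 2, so 4+9+2 = 15.
Wednesday + 15 ≡ Thursday — that's 2357's doomsday.
In November the doomsday date is Nov 7.
Nov 15 is 8 days after Nov 7; 8 mod 7 = 1, so Thursday + 1 = Friday.

Friday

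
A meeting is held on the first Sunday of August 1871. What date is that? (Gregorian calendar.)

August 1, 1871 is a Tuesday.
The first Sunday is therefore August 6 (5 days later).

August 6, 1871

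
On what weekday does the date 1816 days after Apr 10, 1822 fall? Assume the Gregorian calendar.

First find the weekday of Apr 10, 1822. Doomsday rule: the anchor day for the 1800s is Friday. For year 22: 22÷12 = 1 r 10, and 10÷4 = 2, so 1+10+2 = 13.
Friday + 13 ≡ Thursday — that's 1822's doomsday.
In April the doomsday date is Apr 4.
Apr 10 is 6 days after Apr 4; 6 mod 7 = 6, so Thursday + 6 = Wednesday.
1816 mod 7 = 3, so 1816 days after a Wednesday is Wednesday + 3 = Saturday.

Saturday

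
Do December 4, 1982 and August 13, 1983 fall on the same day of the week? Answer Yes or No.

Yes

From Dec 4, 1982 to Aug 13, 1983 is 252 days.
252 mod 7 = 0, so they are the same weekday.
(Dec 4, 1982 is a Saturday; Aug 13, 1983 is a Saturday.)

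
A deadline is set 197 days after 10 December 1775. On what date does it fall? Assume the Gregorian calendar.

Dec has 31 days: +22 → Jan 1, 1776 (175 left).
Jan has 31 days: +31 → Feb 1, 1776 (144 left).
Feb has 29 days: +29 → Mar 1, 1776 (115 left).
Mar has 31 days: +31 → Apr 1, 1776 (84 left).
Apr has 30 days: +30 → May 1, 1776 (54 left).
May has 31 days: +31 → Jun 1, 1776 (23 left).
+23 → Jun 24, 1776.

June 24, 1776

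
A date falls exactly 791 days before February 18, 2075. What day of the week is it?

Monday

Feb 18, 2075 is a Monday.
791 mod 7 = 0, so 791 days before a Monday is Monday − 0 = Monday.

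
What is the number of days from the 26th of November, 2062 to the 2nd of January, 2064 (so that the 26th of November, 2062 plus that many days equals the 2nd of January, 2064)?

Nov 26, 2062 → Nov 26, 2063: 365 days.
Nov 26, 2063 → Dec 26, 2063: 30 days (November has 30).
Dec 26, 2063 → Jan 2, 2064: 7 days.
Total: 402 days.

402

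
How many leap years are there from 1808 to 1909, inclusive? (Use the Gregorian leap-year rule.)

Multiples of 4 in [1808,1909]: 26.
Of those, multiples of 100: 1 (not leap unless ÷400).
Multiples of 400: 0.
Leap years = 26 − 1 + 0 = 25.

25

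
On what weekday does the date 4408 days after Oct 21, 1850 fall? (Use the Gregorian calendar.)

Saturday

First find the weekday of Oct 21, 1850. Doomsday rule: the anchor day for the 1800s is Friday. For year 50: 50÷12 = 4 r 2, and 2÷4 = 0, so 4+2+0 = 6.
Friday + 6 ≡ Thursday — that's 1850's doomsday.
In October the doomsday date is Oct 10.
Oct 21 is 11 days after Oct 10; 11 mod 7 = 4, so Thursday + 4 = Monday.
4408 mod 7 = 5, so 4408 days after a Monday is Monday + 5 = Saturday.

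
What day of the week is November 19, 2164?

Monday

Doomsday rule: the anchor day for the 2100s is Sunday. For year 64: 64÷12 = 5 r 4, and 4÷4 = 1, so 5+4+1 = 10.
Sunday + 10 ≡ Wednesday — that's 2164's doomsday.
In November the doomsday date is Nov 7.
Nov 19 is 12 days after Nov 7; 12 mod 7 = 5, so Wednesday + 5 = Monday.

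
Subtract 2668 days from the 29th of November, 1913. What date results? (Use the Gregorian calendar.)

August 10, 1906

−365 (one year) → Nov 29, 1912 (2303 left).
−366 (one year; includes Feb 29, 1912) → Nov 29, 1911 (1937 left).
−365 (one year) → Nov 29, 1910 (1572 left).
−365 (one year) → Nov 29, 1909 (1207 left).
−365 (one year) → Nov 29, 1908 (842 left).
−366 (one year; includes Feb 29, 1908) → Nov 29, 1907 (476 left).
−365 (one year) → Nov 29, 1906 (111 left).
−29 → Oct 31, 1906 (end of Oct, 31 days; 82 left).
−31 → Sep 30, 1906 (end of Sep, 30 days; 51 left).
−30 → Aug 31, 1906 (end of Aug, 31 days; 21 left).
−21 → Aug 10, 1906.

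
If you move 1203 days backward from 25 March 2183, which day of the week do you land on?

First find the weekday of Mar 25, 2183. Doomsday rule: the anchor day for the 2100s is Sunday. For year 83: 83÷12 = 6 r 11, and 11÷4 = 2, so 6+11+2 = 19.
Sunday + 19 ≡ Friday — that's 2183's doomsday.
In March the doomsday date is Mar 14.
Mar 25 is 11 days after Mar 14; 11 mod 7 = 4, so Friday + 4 = Tuesday.
1203 mod 7 = 6, so 1203 days before a Tuesday is Tuesday − 6 = Wednesday.

Wednesday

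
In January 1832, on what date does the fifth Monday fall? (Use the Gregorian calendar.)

January 1, 1832 is a Sunday.
The first Monday is therefore January 2 (1 days later).
The fifth Monday is 2 + 4×7 = January 30.

January 30, 1832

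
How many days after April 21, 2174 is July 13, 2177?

Apr 21, 2174 → Apr 21, 2175: 365 days.
Apr 21, 2175 → Apr 21, 2176: 366 days (Feb 29, 2176 is in that span).
Apr 21, 2176 → Apr 21, 2177: 365 days.
Apr 21, 2177 → May 21, 2177: 30 days (April has 30).
May 21, 2177 → Jun 21, 2177: 31 days (May has 31).
Jun 21, 2177 → Jul 13, 2177: 22 days.
Total: 1179 days.

1179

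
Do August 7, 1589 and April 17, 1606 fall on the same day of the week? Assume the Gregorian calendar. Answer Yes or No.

From Aug 7, 1589 to Apr 17, 1606 is 6097 days.
6097 mod 7 = 0, so they are the same weekday.
(Aug 7, 1589 is a Monday; Apr 17, 1606 is a Monday.)

Yes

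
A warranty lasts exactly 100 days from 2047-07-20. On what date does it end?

October 28, 2047

Jul has 31 days: +12 → Aug 1, 2047 (88 left).
Aug has 31 days: +31 → Sep 1, 2047 (57 left).
Sep has 30 days: +30 → Oct 1, 2047 (27 left).
+27 → Oct 28, 2047.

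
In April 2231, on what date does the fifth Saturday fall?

April 30, 2231

April 1, 2231 is a Friday.
The first Saturday is therefore April 2 (1 days later).
The fifth Saturday is 2 + 4×7 = April 30.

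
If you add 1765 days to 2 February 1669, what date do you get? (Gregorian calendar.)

December 3, 1673

+365 (one year) → Feb 2, 1670 (1400 left).
+365 (one year) → Feb 2, 1671 (1035 left).
+365 (one year) → Feb 2, 1672 (670 left).
+366 (one year; includes Feb 29, 1672) → Feb 2, 1673 (304 left).
Feb has 28 days: +27 → Mar 1, 1673 (277 left).
Mar has 31 days: +31 → Apr 1, 1673 (246 left).
Apr has 30 days: +30 → May 1, 1673 (216 left).
May has 31 days: +31 → Jun 1, 1673 (185 left).
Jun has 30 days: +30 → Jul 1, 1673 (155 left).
Jul has 31 days: +31 → Aug 1, 1673 (124 left).
Aug has 31 days: +31 → Sep 1, 1673 (93 left).
Sep has 30 days: +30 → Oct 1, 1673 (63 left).
Oct has 31 days: +31 → Nov 1, 1673 (32 left).
Nov has 30 days: +30 → Dec 1, 1673 (2 left).
+2 → Dec 3, 1673.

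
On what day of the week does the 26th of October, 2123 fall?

Tuesday

Doomsday rule: the anchor day for the 2100s is Sunday. For year 23: 23÷12 = 1 r 11, and 11÷4 = 2, so 1+11+2 = 14.
Sunday + 14 ≡ Sunday — that's 2123's doomsday.
In October the doomsday date is Oct 10.
Oct 26 is 16 days after Oct 10; 16 mod 7 = 2, so Sunday + 2 = Tuesday.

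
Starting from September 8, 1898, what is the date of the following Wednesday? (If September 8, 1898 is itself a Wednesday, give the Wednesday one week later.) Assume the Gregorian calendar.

Sep 8, 1898 is a Thursday.
From Thursday to the next Wednesday is 6 days.
Sep 8, 1898 + 6 = Sep 14, 1898.

September 14, 1898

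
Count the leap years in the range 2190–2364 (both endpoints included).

42

Multiples of 4 in [2190,2364]: 44.
Of those, multiples of 100: 2 (not leap unless ÷400).
Multiples of 400: 0.
Leap years = 44 − 2 + 0 = 42.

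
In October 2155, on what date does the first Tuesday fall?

October 1, 2155 is a Wednesday.
The first Tuesday is therefore October 7 (6 days later).

October 7, 2155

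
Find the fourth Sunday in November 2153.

November 1, 2153 is a Thursday.
The first Sunday is therefore November 4 (3 days later).
The fourth Sunday is 4 + 3×7 = November 25.

November 25, 2153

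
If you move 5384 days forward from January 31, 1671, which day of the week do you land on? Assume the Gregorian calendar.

First find the weekday of Jan 31, 1671. Doomsday rule: the anchor day for the 1600s is Tuesday. For year 71: 71÷12 = 5 r 11, and 11÷4 = 2, so 5+11+2 = 18.
Tuesday + 18 ≡ Saturday — that's 1671's doomsday.
In January the doomsday date is Jan 3 (1671 is not a leap year).
Jan 31 is 28 days after Jan 3; 28 mod 7 = 0, so Saturday + 0 = Saturday.
5384 mod 7 = 1, so 5384 days after a Saturday is Saturday + 1 = Sunday.

Sunday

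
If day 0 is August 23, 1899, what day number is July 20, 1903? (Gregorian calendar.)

1426

Aug 23, 1899 → Aug 23, 1900: 365 days.
Aug 23, 1900 → Aug 23, 1901: 365 days.
Aug 23, 1901 → Aug 23, 1902: 365 days.
Aug 23, 1902 → Sep 23, 1902: 31 days (August has 31).
Sep 23, 1902 → Oct 23, 1902: 30 days (September has 30).
Oct 23, 1902 → Nov 23, 1902: 31 days (October has 31).
Nov 23, 1902 → Dec 23, 1902: 30 days (November has 30).
Dec 23, 1902 → Jan 23, 1903: 31 days (December has 31).
Jan 23, 1903 → Feb 23, 1903: 31 days (January has 31).
Feb 23, 1903 → Mar 23, 1903: 28 days (February has 28).
Mar 23, 1903 → Apr 23, 1903: 31 days (March has 31).
Apr 23, 1903 → May 23, 1903: 30 days (April has 30).
May 23, 1903 → Jun 23, 1903: 31 days (May has 31).
Jun 23, 1903 → Jul 20, 1903: 27 days.
Total: 1426 days.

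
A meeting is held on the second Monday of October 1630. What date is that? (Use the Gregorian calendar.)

October 1, 1630 is a Tuesday.
The first Monday is therefore October 7 (6 days later).
The second Monday is 7 + 1×7 = October 14.

October 14, 1630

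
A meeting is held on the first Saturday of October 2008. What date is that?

October 4, 2008

October 1, 2008 is a Wednesday.
The first Saturday is therefore October 4 (3 days later).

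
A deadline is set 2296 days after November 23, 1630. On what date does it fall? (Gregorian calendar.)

March 7, 1637

+365 (one year) → Nov 23, 1631 (1931 left).
+366 (one year; includes Feb 29, 1632) → Nov 23, 1632 (1565 left).
+365 (one year) → Nov 23, 1633 (1200 left).
+365 (one year) → Nov 23, 1634 (835 left).
+365 (one year) → Nov 23, 1635 (470 left).
+366 (one year; includes Feb 29, 1636) → Nov 23, 1636 (104 left).
Nov has 30 days: +8 → Dec 1, 1636 (96 left).
Dec has 31 days: +31 → Jan 1, 1637 (65 left).
Jan has 31 days: +31 → Feb 1, 1637 (34 left).
Feb has 28 days: +28 → Mar 1, 1637 (6 left).
+6 → Mar 7, 1637.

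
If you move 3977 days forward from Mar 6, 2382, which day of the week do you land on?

First find the weekday of Mar 6, 2382. Doomsday rule: the anchor day for the 2300s is Wednesday. For year 82: 82÷12 = 6 r 10, and 10÷4 = 2, so 6+10+2 = 18.
Wednesday + 18 ≡ Sunday — that's 2382's doomsday.
In March the doomsday date is Mar 14.
Mar 6 is 8 days before Mar 14; 8 mod 7 = 1, so Sunday − 1 = Saturday.
3977 mod 7 = 1, so 3977 days after a Saturday is Saturday + 1 = Sunday.

Sunday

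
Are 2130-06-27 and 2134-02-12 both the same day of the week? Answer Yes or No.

From Jun 27, 2130 to Feb 12, 2134 is 1326 days.
1326 mod 7 = 3, so they are different weekdays.
(Jun 27, 2130 is a Tuesday; Feb 12, 2134 is a Friday.)

No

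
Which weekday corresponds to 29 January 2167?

January 1, 2167 is a Thursday.
Jan 1, 2167 → Jan 29, 2167: 28 days.
Total: 28 days.
28 mod 7 = 0, so Thursday + 0 = Thursday.

Thursday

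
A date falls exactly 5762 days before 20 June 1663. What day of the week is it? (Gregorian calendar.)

Jun 20, 1663 is a Wednesday.
5762 mod 7 = 1, so 5762 days before a Wednesday is Wednesday − 1 = Tuesday.

Tuesday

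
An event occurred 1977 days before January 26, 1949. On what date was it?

August 29, 1943

−366 (one year; includes Feb 29, 1948) → Jan 26, 1948 (1611 left).
−365 (one year) → Jan 26, 1947 (1246 left).
−365 (one year) → Jan 26, 1946 (881 left).
−365 (one year) → Jan 26, 1945 (516 left).
−366 (one year; includes Feb 29, 1944) → Jan 26, 1944 (150 left).
−26 → Dec 31, 1943 (end of Dec, 31 days; 124 left).
−31 → Nov 30, 1943 (end of Nov, 30 days; 93 left).
−30 → Oct 31, 1943 (end of Oct, 31 days; 63 left).
−31 → Sep 30, 1943 (end of Sep, 30 days; 32 left).
−30 → Aug 31, 1943 (end of Aug, 31 days; 2 left).
−2 → Aug 29, 1943.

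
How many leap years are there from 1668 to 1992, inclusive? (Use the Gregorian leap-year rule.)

79

Multiples of 4 in [1668,1992]: 82.
Of those, multiples of 100: 3 (not leap unless ÷400).
Multiples of 400: 0.
Leap years = 82 − 3 + 0 = 79.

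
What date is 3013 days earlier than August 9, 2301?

May 9, 2293

−365 (one year) → Aug 9, 2300 (2648 left).
−365 (one year) → Aug 9, 2299 (2283 left).
−365 (one year) → Aug 9, 2298 (1918 left).
−365 (one year) → Aug 9, 2297 (1553 left).
−365 (one year) → Aug 9, 2296 (1188 left).
−366 (one year; includes Feb 29, 2296) → Aug 9, 2295 (822 left).
−365 (one year) → Aug 9, 2294 (457 left).
−365 (one year) → Aug 9, 2293 (92 left).
−9 → Jul 31, 2293 (end of Jul, 31 days; 83 left).
−31 → Jun 30, 2293 (end of Jun, 30 days; 52 left).
−30 → May 31, 2293 (end of May, 31 days; 22 left).
−22 → May 9, 2293.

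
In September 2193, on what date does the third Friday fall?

September 20, 2193

September 1, 2193 is a Sunday.
The first Friday is therefore September 6 (5 days later).
The third Friday is 6 + 2×7 = September 20.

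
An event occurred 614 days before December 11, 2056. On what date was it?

April 7, 2055

−366 (one year; includes Feb 29, 2056) → Dec 11, 2055 (248 left).
−11 → Nov 30, 2055 (end of Nov, 30 days; 237 left).
−30 → Oct 31, 2055 (end of Oct, 31 days; 207 left).
−31 → Sep 30, 2055 (end of Sep, 30 days; 176 left).
−30 → Aug 31, 2055 (end of Aug, 31 days; 146 left).
−31 → Jul 31, 2055 (end of Jul, 31 days; 115 left).
−31 → Jun 30, 2055 (end of Jun, 30 days; 84 left).
−30 → May 31, 2055 (end of May, 31 days; 54 left).
−31 → Apr 30, 2055 (end of Apr, 30 days; 23 left).
−23 → Apr 7, 2055.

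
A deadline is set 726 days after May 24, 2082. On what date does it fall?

May 19, 2084

+365 (one year) → May 24, 2083 (361 left).
May has 31 days: +8 → Jun 1, 2083 (353 left).
Jun has 30 days: +30 → Jul 1, 2083 (323 left).
Jul has 31 days: +31 → Aug 1, 2083 (292 left).
Aug has 31 days: +31 → Sep 1, 2083 (261 left).
Sep has 30 days: +30 → Oct 1, 2083 (231 left).
Oct has 31 days: +31 → Nov 1, 2083 (200 left).
Nov has 30 days: +30 → Dec 1, 2083 (170 left).
Dec has 31 days: +31 → Jan 1, 2084 (139 left).
Jan has 31 days: +31 → Feb 1, 2084 (108 left).
Feb has 29 days: +29 → Mar 1, 2084 (79 left).
Mar has 31 days: +31 → Apr 1, 2084 (48 left).
Apr has 30 days: +30 → May 1, 2084 (18 left).
+18 → May 19, 2084.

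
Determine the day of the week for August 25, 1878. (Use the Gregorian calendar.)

Doomsday rule: the anchor day for the 1800s is Friday. For year 78: 78÷12 = 6 r 6, and 6÷4 = 1, so 6+6+1 = 13.
Friday + 13 ≡ Thursday — that's 1878's doomsday.
In August the doomsday date is Aug 8.
Aug 25 is 17 days after Aug 8; 17 mod 7 = 3, so Thursday + 3 = Sunday.

Sunday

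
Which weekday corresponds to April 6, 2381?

Monday

Doomsday rule: the anchor day for the 2300s is Wednesday. For year 81: 81÷12 = 6 r 9, and 9÷4 = 2, so 6+9+2 = 17.
Wednesday + 17 ≡ Saturday — that's 2381's doomsday.
In April the doomsday date is Apr 4.
Apr 6 is 2 days after Apr 4; 2 mod 7 = 2, so Saturday + 2 = Monday.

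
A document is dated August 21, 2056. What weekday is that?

Monday

Doomsday rule: the anchor day for the 2000s is Tuesday. For year 56: 56÷12 = 4 r 8, and 8÷4 = 2, so 4+8+2 = 14.
Tuesday + 14 ≡ Tuesday — that's 2056's doomsday.
In August the doomsday date is Aug 8.
Aug 21 is 13 days after Aug 8; 13 mod 7 = 6, so Tuesday + 6 = Monday.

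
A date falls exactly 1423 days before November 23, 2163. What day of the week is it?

Monday

First find the weekday of Nov 23, 2163. Doomsday rule: the anchor day for the 2100s is Sunday. For year 63: 63÷12 = 5 r 3, and 3÷4 = 0, so 5+3+0 = 8.
Sunday + 8 ≡ Monday — that's 2163's doomsday.
In November the doomsday date is Nov 7.
Nov 23 is 16 days after Nov 7; 16 mod 7 = 2, so Monday + 2 = Wednesday.
1423 mod 7 = 2, so 1423 days before a Wednesday is Wednesday − 2 = Monday.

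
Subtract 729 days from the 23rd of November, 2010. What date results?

−365 (one year) → Nov 23, 2009 (364 left).
−23 → Oct 31, 2009 (end of Oct, 31 days; 341 left).
−31 → Sep 30, 2009 (end of Sep, 30 days; 310 left).
−30 → Aug 31, 2009 (end of Aug, 31 days; 280 left).
−31 → Jul 31, 2009 (end of Jul, 31 days; 249 left).
−31 → Jun 30, 2009 (end of Jun, 30 days; 218 left).
−30 → May 31, 2009 (end of May, 31 days; 188 left).
−31 → Apr 30, 2009 (end of Apr, 30 days; 157 left).
−30 → Mar 31, 2009 (end of Mar, 31 days; 127 left).
−31 → Feb 28, 2009 (end of Feb, 28 days; 96 left).
−28 → Jan 31, 2009 (end of Jan, 31 days; 68 left).
−31 → Dec 31, 2008 (end of Dec, 31 days; 37 left).
−31 → Nov 30, 2008 (end of Nov, 30 days; 6 left).
−6 → Nov 24, 2008.

November 24, 2008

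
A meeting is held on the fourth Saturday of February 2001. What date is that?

February 24, 2001

February 1, 2001 is a Thursday.
The first Saturday is therefore February 3 (2 days later).
The fourth Saturday is 3 + 3×7 = February 24.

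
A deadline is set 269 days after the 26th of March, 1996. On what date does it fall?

December 20, 1996

Mar has 31 days: +6 → Apr 1, 1996 (263 left).
Apr has 30 days: +30 → May 1, 1996 (233 left).
May has 31 days: +31 → Jun 1, 1996 (202 left).
Jun has 30 days: +30 → Jul 1, 1996 (172 left).
Jul has 31 days: +31 → Aug 1, 1996 (141 left).
Aug has 31 days: +31 → Sep 1, 1996 (110 left).
Sep has 30 days: +30 → Oct 1, 1996 (80 left).
Oct has 31 days: +31 → Nov 1, 1996 (49 left).
Nov has 30 days: +30 → Dec 1, 1996 (19 left).
+19 → Dec 20, 1996.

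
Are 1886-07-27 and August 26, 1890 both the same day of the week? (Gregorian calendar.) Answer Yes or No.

Yes

From Jul 27, 1886 to Aug 26, 1890 is 1491 days.
1491 mod 7 = 0, so they are the same weekday.
(Jul 27, 1886 is a Tuesday; Aug 26, 1890 is a Tuesday.)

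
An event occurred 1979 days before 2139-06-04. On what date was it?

January 2, 2134

−365 (one year) → Jun 4, 2138 (1614 left).
−365 (one year) → Jun 4, 2137 (1249 left).
−365 (one year) → Jun 4, 2136 (884 left).
−366 (one year; includes Feb 29, 2136) → Jun 4, 2135 (518 left).
−365 (one year) → Jun 4, 2134 (153 left).
−4 → May 31, 2134 (end of May, 31 days; 149 left).
−31 → Apr 30, 2134 (end of Apr, 30 days; 118 left).
−30 → Mar 31, 2134 (end of Mar, 31 days; 88 left).
−31 → Feb 28, 2134 (end of Feb, 28 days; 57 left).
−28 → Jan 31, 2134 (end of Jan, 31 days; 29 left).
−29 → Jan 2, 2134.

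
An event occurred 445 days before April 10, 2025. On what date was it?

−365 (one year) → Apr 10, 2024 (80 left).
−10 → Mar 31, 2024 (end of Mar, 31 days; 70 left).
−31 → Feb 29, 2024 (end of Feb, 29 days; 39 left).
−29 → Jan 31, 2024 (end of Jan, 31 days; 10 left).
−10 → Jan 21, 2024.

January 21, 2024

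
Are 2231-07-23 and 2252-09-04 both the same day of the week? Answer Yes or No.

From Jul 23, 2231 to Sep 4, 2252 is 7714 days.
7714 mod 7 = 0, so they are the same weekday.
(Jul 23, 2231 is a Saturday; Sep 4, 2252 is a Saturday.)

Yes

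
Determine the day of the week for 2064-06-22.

Sunday

Doomsday rule: the anchor day for the 2000s is Tuesday. For year 64: 64÷12 = 5 r 4, and 4÷4 = 1, so 5+4+1 = 10.
Tuesday + 10 ≡ Friday — that's 2064's doomsday.
In June the doomsday date is Jun 6.
Jun 22 is 16 days after Jun 6; 16 mod 7 = 2, so Friday + 2 = Sunday.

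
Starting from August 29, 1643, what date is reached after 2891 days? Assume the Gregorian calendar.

+366 (one year; includes Feb 29, 1644) → Aug 29, 1644 (2525 left).
+365 (one year) → Aug 29, 1645 (2160 left).
+365 (one year) → Aug 29, 1646 (1795 left).
+365 (one year) → Aug 29, 1647 (1430 left).
+366 (one year; includes Feb 29, 1648) → Aug 29, 1648 (1064 left).
+365 (one year) → Aug 29, 1649 (699 left).
+365 (one year) → Aug 29, 1650 (334 left).
Aug has 31 days: +3 → Sep 1, 1650 (331 left).
Sep has 30 days: +30 → Oct 1, 1650 (301 left).
Oct has 31 days: +31 → Nov 1, 1650 (270 left).
Nov has 30 days: +30 → Dec 1, 1650 (240 left).
Dec has 31 days: +31 → Jan 1, 1651 (209 left).
Jan has 31 days: +31 → Feb 1, 1651 (178 left).
Feb has 28 days: +28 → Mar 1, 1651 (150 left).
Mar has 31 days: +31 → Apr 1, 1651 (119 left).
Apr has 30 days: +30 → May 1, 1651 (89 left).
May has 31 days: +31 → Jun 1, 1651 (58 left).
Jun has 30 days: +30 → Jul 1, 1651 (28 left).
+28 → Jul 29, 1651.

July 29, 1651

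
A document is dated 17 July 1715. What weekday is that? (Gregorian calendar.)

Doomsday rule: the anchor day for the 1700s is Sunday. For year 15: 15÷12 = 1 r 3, and 3÷4 = 0, so 1+3+0 = 4.
Sunday + 4 ≡ Thursday — that's 1715's doomsday.
In July the doomsday date is Jul 11.
Jul 17 is 6 days after Jul 11; 6 mod 7 = 6, so Thursday + 6 = Wednesday.

Wednesday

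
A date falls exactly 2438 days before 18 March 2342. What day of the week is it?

Mar 18, 2342 is a Wednesday.
2438 mod 7 = 2, so 2438 days before a Wednesday is Wednesday − 2 = Monday.

Monday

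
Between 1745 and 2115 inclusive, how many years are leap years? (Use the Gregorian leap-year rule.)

Multiples of 4 in [1745,2115]: 92.
Of those, multiples of 100: 4 (not leap unless ÷400).
Multiples of 400: 1.
Leap years = 92 − 4 + 1 = 89.

89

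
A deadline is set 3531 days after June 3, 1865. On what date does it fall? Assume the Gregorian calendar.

+365 (one year) → Jun 3, 1866 (3166 left).
+365 (one year) → Jun 3, 1867 (2801 left).
+366 (one year; includes Feb 29, 1868) → Jun 3, 1868 (2435 left).
+365 (one year) → Jun 3, 1869 (2070 left).
+365 (one year) → Jun 3, 1870 (1705 left).
+365 (one year) → Jun 3, 1871 (1340 left).
+366 (one year; includes Feb 29, 1872) → Jun 3, 1872 (974 left).
+365 (one year) → Jun 3, 1873 (609 left).
+365 (one year) → Jun 3, 1874 (244 left).
Jun has 30 days: +28 → Jul 1, 1874 (216 left).
Jul has 31 days: +31 → Aug 1, 1874 (185 left).
Aug has 31 days: +31 → Sep 1, 1874 (154 left).
Sep has 30 days: +30 → Oct 1, 1874 (124 left).
Oct has 31 days: +31 → Nov 1, 1874 (93 left).
Nov has 30 days: +30 → Dec 1, 1874 (63 left).
Dec has 31 days: +31 → Jan 1, 1875 (32 left).
Jan has 31 days: +31 → Feb 1, 1875 (1 left).
+1 → Feb 2, 1875.

February 2, 1875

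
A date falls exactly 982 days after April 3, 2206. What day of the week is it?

Saturday

First find the weekday of Apr 3, 2206. Doomsday rule: the anchor day for the 2200s is Friday. For year 06: 6÷12 = 0 r 6, and 6÷4 = 1, so 0+6+1 = 7.
Friday + 7 ≡ Friday — that's 2206's doomsday.
In April the doomsday date is Apr 4.
Apr 3 is 1 day before Apr 4; 1 mod 7 = 1, so Friday − 1 = Thursday.
982 mod 7 = 2, so 982 days after a Thursday is Thursday + 2 = Saturday.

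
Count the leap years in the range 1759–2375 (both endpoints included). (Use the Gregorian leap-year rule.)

149

Multiples of 4 in [1759,2375]: 154.
Of those, multiples of 100: 6 (not leap unless ÷400).
Multiples of 400: 1.
Leap years = 154 − 6 + 1 = 149.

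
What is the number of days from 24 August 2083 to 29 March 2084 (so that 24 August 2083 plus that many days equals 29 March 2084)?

Aug 24, 2083 → Sep 24, 2083: 31 days (August has 31).
Sep 24, 2083 → Oct 24, 2083: 30 days (September has 30).
Oct 24, 2083 → Nov 24, 2083: 31 days (October has 31).
Nov 24, 2083 → Dec 24, 2083: 30 days (November has 30).
Dec 24, 2083 → Jan 24, 2084: 31 days (December has 31).
Jan 24, 2084 → Feb 24, 2084: 31 days (January has 31).
Feb 24, 2084 → Mar 24, 2084: 29 days (February has 29).
Mar 24, 2084 → Mar 29, 2084: 5 days.
Total: 218 days.

218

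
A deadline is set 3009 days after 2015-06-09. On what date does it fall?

September 4, 2023

+366 (one year; includes Feb 29, 2016) → Jun 9, 2016 (2643 left).
+365 (one year) → Jun 9, 2017 (2278 left).
+365 (one year) → Jun 9, 2018 (1913 left).
+365 (one year) → Jun 9, 2019 (1548 left).
+366 (one year; includes Feb 29, 2020) → Jun 9, 2020 (1182 left).
+365 (one year) → Jun 9, 2021 (817 left).
+365 (one year) → Jun 9, 2022 (452 left).
+365 (one year) → Jun 9, 2023 (87 left).
Jun has 30 days: +22 → Jul 1, 2023 (65 left).
Jul has 31 days: +31 → Aug 1, 2023 (34 left).
Aug has 31 days: +31 → Sep 1, 2023 (3 left).
+3 → Sep 4, 2023.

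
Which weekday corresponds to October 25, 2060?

Monday

January 1, 2060 is a Thursday.
Jan 1, 2060 → Feb 1, 2060: 31 days (January has 31).
Feb 1, 2060 → Mar 1, 2060: 29 days (February has 29).
Mar 1, 2060 → Apr 1, 2060: 31 days (March has 31).
Apr 1, 2060 → May 1, 2060: 30 days (April has 30).
May 1, 2060 → Jun 1, 2060: 31 days (May has 31).
Jun 1, 2060 → Jul 1, 2060: 30 days (June has 30).
Jul 1, 2060 → Aug 1, 2060: 31 days (July has 31).
Aug 1, 2060 → Sep 1, 2060: 31 days (August has 31).
Sep 1, 2060 → Oct 1, 2060: 30 days (September has 30).
Oct 1, 2060 → Oct 25, 2060: 24 days.
Total: 298 days.
298 mod 7 = 4, so Thursday + 4 = Monday.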